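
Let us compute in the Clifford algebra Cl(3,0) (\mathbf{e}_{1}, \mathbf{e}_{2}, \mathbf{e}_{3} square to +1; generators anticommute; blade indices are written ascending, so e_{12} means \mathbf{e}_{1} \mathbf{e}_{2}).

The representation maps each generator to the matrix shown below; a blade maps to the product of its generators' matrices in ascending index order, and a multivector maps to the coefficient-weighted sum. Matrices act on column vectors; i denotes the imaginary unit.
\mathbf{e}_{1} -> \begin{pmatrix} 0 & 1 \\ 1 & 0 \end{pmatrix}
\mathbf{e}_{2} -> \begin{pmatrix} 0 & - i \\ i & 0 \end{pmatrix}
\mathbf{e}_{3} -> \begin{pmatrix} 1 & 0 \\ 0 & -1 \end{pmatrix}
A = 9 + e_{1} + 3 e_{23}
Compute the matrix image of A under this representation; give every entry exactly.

Bivector images (products of the table entries): rho(e_{23}) = rho(\mathbf{e}_{2})rho(\mathbf{e}_{3}) = \begin{pmatrix} 0 & i \\ i & 0 \end{pmatrix}.
M = (9)*1 + (1)*rho(e_{1}) + (3)*rho(e_{23}), summed entrywise (1 is the identity matrix):
Answer: \begin{pmatrix} 9 & 1 + 3 i \\ 1 + 3 i & 9 \end{pmatrix}


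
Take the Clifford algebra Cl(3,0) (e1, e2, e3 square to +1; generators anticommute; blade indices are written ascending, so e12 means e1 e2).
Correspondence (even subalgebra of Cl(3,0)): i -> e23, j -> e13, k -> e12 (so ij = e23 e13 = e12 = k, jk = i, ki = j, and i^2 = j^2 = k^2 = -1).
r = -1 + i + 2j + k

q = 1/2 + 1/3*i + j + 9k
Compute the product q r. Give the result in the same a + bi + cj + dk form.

In blades: q = 1/2 + 9*e12 + e13 + 1/3*e23, r = -1 + e12 + 2*e13 + e23.
Distribute q over r term by term (generator squares from the signature, products reordered to ascending indices): (1/2)*r = -1/2 + 1/2*e12 + e13 + 1/2*e23; (9*e12)*r = -9 - 9*e12 + 9*e13 - 18*e23; (e13)*r = -2 - e12 - e13 + e23; (1/3*e23)*r = -1/3 + 2/3*e12 - 1/3*e13 - 1/3*e23.
Sum: -71/6 - 53/6*e12 + 26/3*e13 - 101/6*e23; translating back through the correspondence:
Answer: -71/6 - 101/6*i + 26/3*j - 53/6*k


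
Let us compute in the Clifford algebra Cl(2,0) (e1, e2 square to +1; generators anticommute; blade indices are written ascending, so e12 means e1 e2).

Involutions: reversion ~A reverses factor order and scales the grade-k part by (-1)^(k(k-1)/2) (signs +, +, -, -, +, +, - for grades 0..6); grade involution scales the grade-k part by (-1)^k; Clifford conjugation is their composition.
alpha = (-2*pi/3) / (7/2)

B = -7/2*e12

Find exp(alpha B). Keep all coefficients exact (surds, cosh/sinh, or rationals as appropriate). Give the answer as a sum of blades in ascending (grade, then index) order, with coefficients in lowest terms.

B^2 = (-7/2)^2*(e12)^2 = 49/4*(-1) = -49/4 (a basis 2-blade squares to minus the product of its generators' squares).
B^2 = -49/4 — the negative square puts this in the circular regime; l = 7/2, alpha*l = -2*pi/3, so exp(alpha B) = cos(-2*pi/3) + (sin(-2*pi/3)/(7/2))*B = -1/2 + (-sqrt(3)/7)*B.
Answer: -1/2 + sqrt(3)/2*e12


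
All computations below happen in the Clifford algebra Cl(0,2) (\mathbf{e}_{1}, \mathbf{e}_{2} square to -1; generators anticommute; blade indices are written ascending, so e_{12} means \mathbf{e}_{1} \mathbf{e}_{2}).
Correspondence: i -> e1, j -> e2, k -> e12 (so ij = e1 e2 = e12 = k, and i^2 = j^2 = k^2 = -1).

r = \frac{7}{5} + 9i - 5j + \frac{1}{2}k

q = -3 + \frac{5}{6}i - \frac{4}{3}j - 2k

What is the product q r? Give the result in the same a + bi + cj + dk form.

In blades: q = -3 + \frac{5}{6} e_{1} - \frac{4}{3} e_{2} - 2 e_{12}, r = \frac{7}{5} + 9 e_{1} - 5 e_{2} + \frac{1}{2} e_{12}.
Distribute q over r term by term (generator squares from the signature, products reordered to ascending indices): (-3)*r = -\frac{21}{5} - 27 e_{1} + 15 e_{2} - \frac{3}{2} e_{12}; (\frac{5}{6} e_{1})*r = -\frac{15}{2} + \frac{7}{6} e_{1} - \frac{5}{12} e_{2} - \frac{25}{6} e_{12}; (-\frac{4}{3} e_{2})*r = -\frac{20}{3} - \frac{2}{3} e_{1} - \frac{28}{15} e_{2} + 12 e_{12}; (-2 e_{12})*r = 1 - 10 e_{1} - 18 e_{2} - \frac{14}{5} e_{12}.
Sum: -\frac{521}{30} - \frac{73}{2} e_{1} - \frac{317}{60} e_{2} + \frac{53}{15} e_{12}; translating back through the correspondence:
Answer: -\frac{521}{30} - \frac{73}{2}i - \frac{317}{60}j + \frac{53}{15}k


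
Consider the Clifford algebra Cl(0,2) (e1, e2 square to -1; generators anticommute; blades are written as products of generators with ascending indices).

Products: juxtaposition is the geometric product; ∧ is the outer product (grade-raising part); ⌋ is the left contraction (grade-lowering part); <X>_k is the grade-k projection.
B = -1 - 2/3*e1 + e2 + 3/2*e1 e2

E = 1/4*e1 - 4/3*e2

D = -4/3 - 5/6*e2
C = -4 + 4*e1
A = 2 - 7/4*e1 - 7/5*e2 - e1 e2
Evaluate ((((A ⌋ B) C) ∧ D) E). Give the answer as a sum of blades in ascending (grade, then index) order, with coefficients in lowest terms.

step 1: -4/15 - 103/30*e1 + 37/8*e2 + 3*e1 e2
step 2: 74/5 + 38/3*e1 - 13/2*e2 - 61/2*e1 e2
step 3: -296/15 - 152/9*e1 - 11/3*e2 + 271/9*e1 e2
step 4: -2/3 + 4754/135*e1 + 6091/180*e2 + 2531/108*e1 e2
Answer: -2/3 + 4754/135*e1 + 6091/180*e2 + 2531/108*e1 e2


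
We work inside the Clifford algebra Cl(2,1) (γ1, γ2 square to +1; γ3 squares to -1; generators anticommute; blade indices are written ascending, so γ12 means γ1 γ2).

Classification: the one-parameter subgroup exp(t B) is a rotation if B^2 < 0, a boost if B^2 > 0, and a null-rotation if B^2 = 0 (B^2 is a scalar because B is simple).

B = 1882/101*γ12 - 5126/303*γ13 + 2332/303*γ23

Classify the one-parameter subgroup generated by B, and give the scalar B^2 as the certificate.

B^2 term by term: the squares give (1882/101)^2*(γ12)^2 + (-5126/303)^2*(γ13)^2 + (2332/303)^2*(γ23)^2 = 3541924/10201*(-1) + 26275876/91809*(+1) + 5438224/91809*(+1) = -16/9 (each basis 2-blade squares to minus the product of its generators' squares); cross terms between blades sharing an index anticommute and cancel. So B^2 = -16/9.
Answer: rotation, certificate B^2 = -16/9. B^2 = -16/9 is basis-independent, so its sign is the whole story.


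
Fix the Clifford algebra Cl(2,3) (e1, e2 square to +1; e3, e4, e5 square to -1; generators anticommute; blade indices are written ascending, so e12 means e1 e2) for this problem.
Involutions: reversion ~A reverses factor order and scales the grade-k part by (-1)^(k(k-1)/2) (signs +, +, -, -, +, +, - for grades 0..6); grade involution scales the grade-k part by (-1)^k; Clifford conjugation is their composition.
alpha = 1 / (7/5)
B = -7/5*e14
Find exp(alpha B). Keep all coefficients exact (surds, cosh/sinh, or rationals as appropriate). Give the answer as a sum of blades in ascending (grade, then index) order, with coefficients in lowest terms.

B^2 = (-7/5)^2*(e14)^2 = 49/25*(+1) = 49/25 (a basis 2-blade squares to minus the product of its generators' squares).
B^2 = 49/25 — the positive square puts this in the hyperbolic regime; l = 7/5, alpha*l = 1, so exp(alpha B) = cosh(1) + (sinh(1)/(7/5))*B = cosh(1) + (5*sinh(1)/7)*B.
Answer: cosh(1) - sinh(1)*e14


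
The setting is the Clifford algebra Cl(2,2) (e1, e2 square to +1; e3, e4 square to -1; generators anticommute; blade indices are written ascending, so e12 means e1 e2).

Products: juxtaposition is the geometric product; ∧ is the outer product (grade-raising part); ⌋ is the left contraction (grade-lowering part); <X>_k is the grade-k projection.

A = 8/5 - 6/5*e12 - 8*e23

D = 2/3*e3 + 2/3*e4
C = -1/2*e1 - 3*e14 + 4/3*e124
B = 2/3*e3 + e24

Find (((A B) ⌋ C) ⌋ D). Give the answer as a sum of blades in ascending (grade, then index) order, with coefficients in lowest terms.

step 1: 16/3*e2 + 16/15*e3 - 6/5*e14 + 8/5*e24 + 8*e34 - 4/5*e123
step 2: 18/5 + 32/15*e1 + 8/5*e2 - 64/9*e14
step 3: 12/5*e3 + 12/5*e4
Answer: 12/5*e3 + 12/5*e4


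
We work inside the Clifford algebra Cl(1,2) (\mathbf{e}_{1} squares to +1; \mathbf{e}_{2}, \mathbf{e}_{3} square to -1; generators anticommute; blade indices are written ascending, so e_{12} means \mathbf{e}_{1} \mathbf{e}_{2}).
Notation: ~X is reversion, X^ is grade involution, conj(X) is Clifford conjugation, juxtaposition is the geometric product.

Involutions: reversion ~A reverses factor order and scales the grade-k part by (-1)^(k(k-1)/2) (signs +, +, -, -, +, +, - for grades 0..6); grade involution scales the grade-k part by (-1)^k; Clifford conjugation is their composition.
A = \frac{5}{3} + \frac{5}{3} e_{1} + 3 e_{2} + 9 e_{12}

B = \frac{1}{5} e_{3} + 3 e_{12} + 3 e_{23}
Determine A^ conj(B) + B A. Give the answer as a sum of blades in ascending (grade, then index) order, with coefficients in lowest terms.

first term: -27 + 9 e_{1} + 5 e_{2} - \frac{28}{3} e_{3} - 5 e_{12} + \frac{82}{3} e_{13} - \frac{22}{5} e_{23} + \frac{16}{5} e_{123}
second term: 27 - 9 e_{1} - 5 e_{2} + \frac{28}{3} e_{3} + 5 e_{12} + \frac{80}{3} e_{13} + \frac{22}{5} e_{23} + \frac{34}{5} e_{123}
Answer: 54 e_{13} + 10 e_{123}


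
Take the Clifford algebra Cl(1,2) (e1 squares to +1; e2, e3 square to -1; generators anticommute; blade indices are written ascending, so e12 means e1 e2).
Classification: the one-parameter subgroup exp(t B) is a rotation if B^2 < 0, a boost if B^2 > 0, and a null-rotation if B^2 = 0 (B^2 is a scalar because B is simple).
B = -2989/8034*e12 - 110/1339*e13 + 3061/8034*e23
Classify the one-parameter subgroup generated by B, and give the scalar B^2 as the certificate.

B^2 term by term: the squares give (-2989/8034)^2*(e12)^2 + (-110/1339)^2*(e13)^2 + (3061/8034)^2*(e23)^2 = 8934121/64545156*(+1) + 12100/1792921*(+1) + 9369721/64545156*(-1) = 0 (each basis 2-blade squares to minus the product of its generators' squares); cross terms between blades sharing an index anticommute and cancel. So B^2 = 0.
Answer: null-rotation, certificate B^2 = 0. No conjugation can change B^2 = 0; the sign gives the class.


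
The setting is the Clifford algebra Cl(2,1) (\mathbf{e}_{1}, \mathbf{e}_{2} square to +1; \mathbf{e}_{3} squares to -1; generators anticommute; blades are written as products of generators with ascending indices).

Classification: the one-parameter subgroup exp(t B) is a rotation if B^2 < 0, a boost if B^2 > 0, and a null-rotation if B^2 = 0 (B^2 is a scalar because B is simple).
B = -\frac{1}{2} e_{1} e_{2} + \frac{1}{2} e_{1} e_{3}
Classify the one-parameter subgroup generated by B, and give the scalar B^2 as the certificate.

B^2 term by term: the squares give (-\frac{1}{2})^2*(e_{1} e_{2})^2 + (\frac{1}{2})^2*(e_{1} e_{3})^2 = \frac{1}{4}*(-1) + \frac{1}{4}*(+1) = 0 (each basis 2-blade squares to minus the product of its generators' squares); cross terms between blades sharing an index anticommute and cancel. So B^2 = 0.
Answer: null-rotation, certificate B^2 = 0. Note: conjugating B changes its blade decomposition but never the scalar B^2 = 0, whose sign settles the classification.


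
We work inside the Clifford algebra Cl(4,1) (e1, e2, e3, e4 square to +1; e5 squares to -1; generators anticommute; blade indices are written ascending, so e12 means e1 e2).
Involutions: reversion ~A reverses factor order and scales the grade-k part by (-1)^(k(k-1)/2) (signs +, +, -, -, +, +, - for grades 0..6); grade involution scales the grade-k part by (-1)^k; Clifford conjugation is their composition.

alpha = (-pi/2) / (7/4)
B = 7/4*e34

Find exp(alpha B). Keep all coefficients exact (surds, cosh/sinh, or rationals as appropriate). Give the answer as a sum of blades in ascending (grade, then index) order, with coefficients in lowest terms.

B^2 = (7/4)^2*(e34)^2 = 49/16*(-1) = -49/16 (a basis 2-blade squares to minus the product of its generators' squares).
B^2 = -49/16 — the negative square puts this in the circular regime; l = 7/4, alpha*l = -pi/2, so exp(alpha B) = cos(-pi/2) + (sin(-pi/2)/(7/4))*B = 0 + (-4/7)*B.
Answer: -e34


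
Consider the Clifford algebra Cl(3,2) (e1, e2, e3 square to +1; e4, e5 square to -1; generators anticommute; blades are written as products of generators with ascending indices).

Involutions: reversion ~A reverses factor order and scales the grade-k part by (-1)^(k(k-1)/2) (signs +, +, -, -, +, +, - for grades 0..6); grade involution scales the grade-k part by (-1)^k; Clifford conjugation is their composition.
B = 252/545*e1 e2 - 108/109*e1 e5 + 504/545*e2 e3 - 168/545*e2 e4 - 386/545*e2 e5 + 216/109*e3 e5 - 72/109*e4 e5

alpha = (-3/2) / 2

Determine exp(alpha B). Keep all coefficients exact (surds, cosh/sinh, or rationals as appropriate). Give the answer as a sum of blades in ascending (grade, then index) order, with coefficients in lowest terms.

B^2 term by term: the squares give (252/545)^2*(e1 e2)^2 + (-108/109)^2*(e1 e5)^2 + (504/545)^2*(e2 e3)^2 + (-168/545)^2*(e2 e4)^2 + (-386/545)^2*(e2 e5)^2 + (216/109)^2*(e3 e5)^2 + (-72/109)^2*(e4 e5)^2 = 63504/297025*(-1) + 11664/11881*(+1) + 254016/297025*(-1) + 28224/297025*(+1) + 148996/297025*(+1) + 46656/11881*(+1) + 5184/11881*(-1) = 4 (each basis 2-blade squares to minus the product of its generators' squares); cross terms between blades sharing an index anticommute and cancel; the commuting (index-disjoint) pairs give grade-4 terms 2*c*c'*(blade product), which cancel blade by blade — e1 e2 e3 e5: 108864/59405 - 108864/59405 = 0; e1 e2 e4 e5: -36288/59405 + 36288/59405 = 0; e2 e3 e4 e5: -72576/59405 + 72576/59405 = 0 — confirming B is simple. So B^2 = 4.
B^2 = 4 — B^2 > 0, so the exponential closes hyperbolically: l = 2, alpha*l = -3/2, so exp(alpha B) = cosh(-3/2) + (sinh(-3/2)/2)*B = cosh(3/2) + (-sinh(3/2)/2)*B.
Answer: cosh(3/2) - 126*sinh(3/2)/545*e1 e2 + 54*sinh(3/2)/109*e1 e5 - 252*sinh(3/2)/545*e2 e3 + 84*sinh(3/2)/545*e2 e4 + 193*sinh(3/2)/545*e2 e5 - 108*sinh(3/2)/109*e3 e5 + 36*sinh(3/2)/109*e4 e5


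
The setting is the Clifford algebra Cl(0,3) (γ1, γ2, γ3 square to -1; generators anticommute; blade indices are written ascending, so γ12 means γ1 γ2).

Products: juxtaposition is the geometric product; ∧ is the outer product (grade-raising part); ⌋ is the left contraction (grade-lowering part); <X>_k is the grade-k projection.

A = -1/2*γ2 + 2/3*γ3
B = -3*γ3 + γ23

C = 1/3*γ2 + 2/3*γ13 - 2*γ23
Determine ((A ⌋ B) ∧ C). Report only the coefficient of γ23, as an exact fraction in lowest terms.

step 1: 2 + 2/3*γ2 + 1/2*γ3
step 2: 2/3*γ2 + 4/3*γ13 - 25/6*γ23 - 4/9*γ123
Answer: -25/6


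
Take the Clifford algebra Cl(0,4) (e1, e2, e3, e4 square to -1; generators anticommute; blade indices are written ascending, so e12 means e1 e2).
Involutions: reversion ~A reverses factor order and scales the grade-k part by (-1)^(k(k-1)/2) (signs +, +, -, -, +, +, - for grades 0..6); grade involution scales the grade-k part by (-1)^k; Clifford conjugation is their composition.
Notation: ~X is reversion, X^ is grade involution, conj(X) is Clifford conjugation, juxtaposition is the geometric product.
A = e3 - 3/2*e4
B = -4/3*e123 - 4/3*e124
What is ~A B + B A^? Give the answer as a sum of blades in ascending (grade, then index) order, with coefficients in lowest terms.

first term: -2/3*e12 - 10/3*e1234
second term: 2/3*e12 - 10/3*e1234
Answer: -20/3*e1234


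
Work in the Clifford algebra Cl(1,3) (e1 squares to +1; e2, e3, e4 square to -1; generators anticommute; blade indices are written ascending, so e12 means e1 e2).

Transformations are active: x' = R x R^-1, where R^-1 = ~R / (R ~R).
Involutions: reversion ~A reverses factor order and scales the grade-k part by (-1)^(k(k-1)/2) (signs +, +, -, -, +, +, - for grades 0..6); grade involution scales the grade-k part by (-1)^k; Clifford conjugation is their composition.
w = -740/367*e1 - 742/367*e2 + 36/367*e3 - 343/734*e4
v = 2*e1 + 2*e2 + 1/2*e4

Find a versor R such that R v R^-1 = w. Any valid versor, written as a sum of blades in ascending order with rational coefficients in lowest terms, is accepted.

A norm check does it: q(v) = q(w) = -1/4, hence R = v + w = -6/367*e1 - 8/367*e2 + 36/367*e3 + 12/367*e4 realises the map — parallel part kept, (v - w)/2 negated, v carried to w.
Answer: -6/367*e1 - 8/367*e2 + 36/367*e3 + 12/367*e4


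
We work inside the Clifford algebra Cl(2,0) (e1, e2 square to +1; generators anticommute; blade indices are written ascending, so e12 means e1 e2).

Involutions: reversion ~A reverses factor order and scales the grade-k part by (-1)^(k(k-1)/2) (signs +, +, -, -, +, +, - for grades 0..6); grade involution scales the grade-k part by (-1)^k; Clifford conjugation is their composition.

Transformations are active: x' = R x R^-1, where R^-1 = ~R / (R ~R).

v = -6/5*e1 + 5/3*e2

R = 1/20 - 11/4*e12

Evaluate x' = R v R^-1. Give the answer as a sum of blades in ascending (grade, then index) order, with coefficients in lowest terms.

~R = 1/20 + 11/4*e12, and R ~R = 1513/200, so R^-1 = ~R / (1513/200).
R v = -1393/300*e1 - 193/60*e2
Answer: 25841/22695*e1 - 2586/1513*e2


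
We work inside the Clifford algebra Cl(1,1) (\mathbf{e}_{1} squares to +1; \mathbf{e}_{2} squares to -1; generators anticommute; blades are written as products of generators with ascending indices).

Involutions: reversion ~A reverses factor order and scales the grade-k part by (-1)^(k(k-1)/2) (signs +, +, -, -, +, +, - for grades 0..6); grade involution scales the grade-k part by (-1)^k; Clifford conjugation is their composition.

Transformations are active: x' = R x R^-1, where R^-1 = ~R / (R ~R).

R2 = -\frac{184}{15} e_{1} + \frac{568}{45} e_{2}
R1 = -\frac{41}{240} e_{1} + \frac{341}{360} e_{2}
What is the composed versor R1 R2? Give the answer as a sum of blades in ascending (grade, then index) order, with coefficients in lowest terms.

Distribute over the terms of R1 (each basis-blade product reordered to ascending indices, repeated generators contracted through their squares):
(-\frac{41}{240} e_{1}) R2 = \frac{943}{450} - \frac{2911}{1350} e_{1} e_{2}
(\frac{341}{360} e_{2}) R2 = -\frac{24211}{2025} + \frac{7843}{675} e_{1} e_{2}
Summing the partial products and collecting blades:
Answer: -\frac{7987}{810} + \frac{511}{54} e_{1} e_{2}


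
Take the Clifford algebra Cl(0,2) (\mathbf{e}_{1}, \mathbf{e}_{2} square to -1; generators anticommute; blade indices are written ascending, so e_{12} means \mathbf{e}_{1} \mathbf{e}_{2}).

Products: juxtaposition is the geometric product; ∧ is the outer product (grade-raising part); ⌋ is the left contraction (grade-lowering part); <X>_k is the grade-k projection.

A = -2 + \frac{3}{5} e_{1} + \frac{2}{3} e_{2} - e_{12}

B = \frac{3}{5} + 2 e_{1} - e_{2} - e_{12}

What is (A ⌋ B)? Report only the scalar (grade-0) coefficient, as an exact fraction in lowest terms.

step 1: -\frac{41}{15} - \frac{14}{3} e_{1} + \frac{13}{5} e_{2} + 2 e_{12}
Answer: -\frac{41}{15}


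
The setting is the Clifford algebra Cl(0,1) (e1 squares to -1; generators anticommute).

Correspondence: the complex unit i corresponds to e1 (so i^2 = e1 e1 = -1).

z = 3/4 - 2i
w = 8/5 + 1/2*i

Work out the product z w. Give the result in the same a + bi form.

In blades: z = 3/4 - 2*e1, w = 8/5 + 1/2*e1.
Distribute z over w term by term (generator squares from the signature, products reordered to ascending indices): (3/4)*w = 6/5 + 3/8*e1; (-2*e1)*w = 1 - 16/5*e1.
Sum: 11/5 - 113/40*e1; translating back through the correspondence:
Answer: 11/5 - 113/40*i


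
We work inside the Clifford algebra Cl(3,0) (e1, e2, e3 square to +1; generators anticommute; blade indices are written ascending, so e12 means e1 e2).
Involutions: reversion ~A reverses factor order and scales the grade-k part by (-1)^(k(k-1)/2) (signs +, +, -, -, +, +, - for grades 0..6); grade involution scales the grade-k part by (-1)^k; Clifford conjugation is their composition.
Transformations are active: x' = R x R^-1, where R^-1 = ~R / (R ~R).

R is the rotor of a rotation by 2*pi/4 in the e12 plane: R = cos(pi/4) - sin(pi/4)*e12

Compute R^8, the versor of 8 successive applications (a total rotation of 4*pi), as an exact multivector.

Because a rotor carries half the rotation angle, composing 8 copies of this e12-plane rotor multiplies the phase: 8*(pi/4) = 2*pi, hence R^8 = cos(2*pi) - sin(2*pi)*e12.
cos(2*pi) = 1 and sin(2*pi) = 0, so R^8 = 1. The total rotation 4*pi is 2 full turns, so every vector returns to itself, yet the rotor is +1, back on the identity sheet (an even number of 2*pi turns).
Answer: 1


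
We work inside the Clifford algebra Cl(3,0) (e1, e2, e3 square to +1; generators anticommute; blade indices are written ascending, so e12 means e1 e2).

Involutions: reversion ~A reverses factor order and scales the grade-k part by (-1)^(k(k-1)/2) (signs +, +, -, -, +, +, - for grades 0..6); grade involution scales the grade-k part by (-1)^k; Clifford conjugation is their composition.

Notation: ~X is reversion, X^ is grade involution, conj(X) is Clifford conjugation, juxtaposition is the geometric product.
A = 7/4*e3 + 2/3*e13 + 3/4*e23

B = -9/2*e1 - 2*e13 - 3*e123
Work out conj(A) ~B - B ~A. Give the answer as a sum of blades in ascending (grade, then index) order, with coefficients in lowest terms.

first term: 4/3 + 23/4*e1 - 2*e2 - 3*e3 - 27/4*e12 - 63/8*e13 + 27/8*e123
second term: -4/3 - 23/4*e1 + 2*e2 + 3*e3 - 27/4*e12 - 63/8*e13 + 27/8*e123
Answer: 8/3 + 23/2*e1 - 4*e2 - 6*e3


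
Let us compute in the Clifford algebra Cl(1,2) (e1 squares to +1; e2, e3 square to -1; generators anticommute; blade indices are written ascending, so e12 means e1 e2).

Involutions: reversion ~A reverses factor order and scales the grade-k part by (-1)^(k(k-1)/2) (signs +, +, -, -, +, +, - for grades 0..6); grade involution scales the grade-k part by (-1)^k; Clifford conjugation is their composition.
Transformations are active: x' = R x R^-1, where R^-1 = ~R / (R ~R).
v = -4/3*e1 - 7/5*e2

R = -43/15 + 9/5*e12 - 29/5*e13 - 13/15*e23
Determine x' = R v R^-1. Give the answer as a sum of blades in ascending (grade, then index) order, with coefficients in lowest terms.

~R = -43/15 - 9/5*e12 + 29/5*e13 + 13/15*e23, and R ~R = -1256/45, so R^-1 = ~R / (-1256/45).
R v = 1427/225*e1 + 481/75*e2 - 163/25*e3 - 1567/225*e123
Answer: 10379/4710*e1 - 139/785*e2 - 3513/1570*e3


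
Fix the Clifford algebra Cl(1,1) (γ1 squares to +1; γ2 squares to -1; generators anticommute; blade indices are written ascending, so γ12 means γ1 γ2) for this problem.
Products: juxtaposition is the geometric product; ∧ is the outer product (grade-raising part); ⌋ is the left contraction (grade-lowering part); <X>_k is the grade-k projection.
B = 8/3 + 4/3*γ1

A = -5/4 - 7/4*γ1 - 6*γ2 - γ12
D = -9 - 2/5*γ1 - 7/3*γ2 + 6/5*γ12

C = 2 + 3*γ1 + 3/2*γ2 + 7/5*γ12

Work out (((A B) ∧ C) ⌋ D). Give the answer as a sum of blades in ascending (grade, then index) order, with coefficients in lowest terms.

step 1: -17/3 - 19/3*γ1 - 44/3*γ2 + 16/3*γ12
step 2: -34/3 - 89/3*γ1 - 227/6*γ2 + 1117/30*γ12
step 3: 31621/450 - 613/15*γ1 - 412/45*γ2 - 68/5*γ12
Answer: 31621/450 - 613/15*γ1 - 412/45*γ2 - 68/5*γ12


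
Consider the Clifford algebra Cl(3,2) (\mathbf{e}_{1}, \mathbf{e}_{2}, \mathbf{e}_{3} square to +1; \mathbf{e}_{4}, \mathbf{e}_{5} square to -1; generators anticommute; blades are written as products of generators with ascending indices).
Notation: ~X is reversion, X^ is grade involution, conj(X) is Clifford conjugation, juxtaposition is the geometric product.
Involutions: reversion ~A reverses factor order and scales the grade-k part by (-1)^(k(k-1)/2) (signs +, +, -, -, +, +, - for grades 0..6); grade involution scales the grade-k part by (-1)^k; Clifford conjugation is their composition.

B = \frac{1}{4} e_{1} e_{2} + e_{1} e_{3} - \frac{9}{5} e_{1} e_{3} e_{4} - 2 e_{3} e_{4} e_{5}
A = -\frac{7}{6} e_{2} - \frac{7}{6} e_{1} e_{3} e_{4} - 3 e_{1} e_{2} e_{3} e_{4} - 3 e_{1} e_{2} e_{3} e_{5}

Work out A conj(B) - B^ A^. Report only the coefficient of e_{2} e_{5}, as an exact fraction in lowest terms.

first term: \frac{21}{10} - \frac{7}{24} e_{1} - \frac{27}{5} e_{2} - \frac{7}{6} e_{4} + \frac{7}{3} e_{1} e_{5} + 3 e_{2} e_{4} + 3 e_{2} e_{5} - \frac{3}{4} e_{3} e_{4} - \frac{3}{4} e_{3} e_{5} - \frac{7}{6} e_{1} e_{2} e_{3} - 6 e_{1} e_{2} e_{4} + 6 e_{1} e_{2} e_{5} + \frac{7}{24} e_{2} e_{3} e_{4} - \frac{27}{5} e_{2} e_{4} e_{5} - \frac{21}{10} e_{1} e_{2} e_{3} e_{4} + \frac{7}{3} e_{2} e_{3} e_{4} e_{5}
second term: \frac{21}{10} + \frac{7}{24} e_{1} - \frac{27}{5} e_{2} - \frac{7}{6} e_{4} - \frac{7}{3} e_{1} e_{5} - 3 e_{2} e_{4} - 3 e_{2} e_{5} + \frac{3}{4} e_{3} e_{4} + \frac{3}{4} e_{3} e_{5} - \frac{7}{6} e_{1} e_{2} e_{3} + 6 e_{1} e_{2} e_{4} - 6 e_{1} e_{2} e_{5} - \frac{7}{24} e_{2} e_{3} e_{4} + \frac{27}{5} e_{2} e_{4} e_{5} + \frac{21}{10} e_{1} e_{2} e_{3} e_{4} - \frac{7}{3} e_{2} e_{3} e_{4} e_{5}
Answer: 6


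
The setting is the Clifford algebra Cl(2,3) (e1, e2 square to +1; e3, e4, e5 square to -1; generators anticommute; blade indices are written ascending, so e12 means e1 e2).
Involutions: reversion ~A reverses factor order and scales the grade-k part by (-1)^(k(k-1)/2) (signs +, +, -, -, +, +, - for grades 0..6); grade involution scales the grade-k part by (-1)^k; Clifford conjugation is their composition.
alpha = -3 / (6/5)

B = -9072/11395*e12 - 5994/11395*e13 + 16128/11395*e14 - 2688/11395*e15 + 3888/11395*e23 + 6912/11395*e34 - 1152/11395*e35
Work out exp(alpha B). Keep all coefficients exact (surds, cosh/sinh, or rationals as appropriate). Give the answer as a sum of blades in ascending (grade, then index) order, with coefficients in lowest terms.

B^2 term by term: the squares give (-9072/11395)^2*(e12)^2 + (-5994/11395)^2*(e13)^2 + (16128/11395)^2*(e14)^2 + (-2688/11395)^2*(e15)^2 + (3888/11395)^2*(e23)^2 + (6912/11395)^2*(e34)^2 + (-1152/11395)^2*(e35)^2 = 82301184/129846025*(-1) + 35928036/129846025*(+1) + 260112384/129846025*(+1) + 7225344/129846025*(+1) + 15116544/129846025*(+1) + 47775744/129846025*(-1) + 1327104/129846025*(-1) = 36/25 (each basis 2-blade squares to minus the product of its generators' squares); cross terms between blades sharing an index anticommute and cancel; the commuting (index-disjoint) pairs give grade-4 terms 2*c*c'*(blade product), which cancel blade by blade — e1234: -125411328/129846025 + 125411328/129846025 = 0; e1235: 20901888/129846025 - 20901888/129846025 = 0; e1345: 37158912/129846025 - 37158912/129846025 = 0 — confirming B is simple. So B^2 = 36/25.
B^2 = 36/25 — the positive square puts this in the hyperbolic regime; l = 6/5, alpha*l = -3, so exp(alpha B) = cosh(-3) + (sinh(-3)/(6/5))*B = cosh(3) + (-5*sinh(3)/6)*B.
Answer: cosh(3) + 1512*sinh(3)/2279*e12 + 999*sinh(3)/2279*e13 - 2688*sinh(3)/2279*e14 + 448*sinh(3)/2279*e15 - 648*sinh(3)/2279*e23 - 1152*sinh(3)/2279*e34 + 192*sinh(3)/2279*e35


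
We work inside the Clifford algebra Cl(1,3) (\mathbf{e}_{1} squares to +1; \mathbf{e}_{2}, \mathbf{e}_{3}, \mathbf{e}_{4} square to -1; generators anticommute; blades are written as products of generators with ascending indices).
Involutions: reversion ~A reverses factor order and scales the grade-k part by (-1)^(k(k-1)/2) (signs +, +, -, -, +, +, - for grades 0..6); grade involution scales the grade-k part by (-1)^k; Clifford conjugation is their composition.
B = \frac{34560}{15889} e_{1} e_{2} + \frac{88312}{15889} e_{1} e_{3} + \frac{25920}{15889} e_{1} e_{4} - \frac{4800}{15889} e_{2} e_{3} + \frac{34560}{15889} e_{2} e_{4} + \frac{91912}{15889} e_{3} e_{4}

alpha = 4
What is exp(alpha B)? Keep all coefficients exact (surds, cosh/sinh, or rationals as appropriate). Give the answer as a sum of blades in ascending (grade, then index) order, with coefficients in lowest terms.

B^2 term by term: the squares give (\frac{34560}{15889})^2*(e_{1} e_{2})^2 + (\frac{88312}{15889})^2*(e_{1} e_{3})^2 + (\frac{25920}{15889})^2*(e_{1} e_{4})^2 + (-\frac{4800}{15889})^2*(e_{2} e_{3})^2 + (\frac{34560}{15889})^2*(e_{2} e_{4})^2 + (\frac{91912}{15889})^2*(e_{3} e_{4})^2 = \frac{1194393600}{252460321}*(+1) + \frac{7799009344}{252460321}*(+1) + \frac{671846400}{252460321}*(+1) + \frac{23040000}{252460321}*(-1) + \frac{1194393600}{252460321}*(-1) + \frac{8447815744}{252460321}*(-1) = 0 (each basis 2-blade squares to minus the product of its generators' squares); cross terms between blades sharing an index anticommute and cancel; the commuting (index-disjoint) pairs give grade-4 terms 2*c*c'*(blade product), which cancel blade by blade — e_{1} e_{2} e_{3} e_{4}: \frac{6352957440}{252460321} - \frac{6104125440}{252460321} - \frac{248832000}{252460321} = 0 — confirming B is simple. So B^2 = 0.
B^2 = 0, and the exponential is exactly linear here: exp(alpha B) = 1 + alpha B (parabolic case).
Answer: 1 + \frac{138240}{15889} e_{1} e_{2} + \frac{353248}{15889} e_{1} e_{3} + \frac{103680}{15889} e_{1} e_{4} - \frac{19200}{15889} e_{2} e_{3} + \frac{138240}{15889} e_{2} e_{4} + \frac{367648}{15889} e_{3} e_{4}


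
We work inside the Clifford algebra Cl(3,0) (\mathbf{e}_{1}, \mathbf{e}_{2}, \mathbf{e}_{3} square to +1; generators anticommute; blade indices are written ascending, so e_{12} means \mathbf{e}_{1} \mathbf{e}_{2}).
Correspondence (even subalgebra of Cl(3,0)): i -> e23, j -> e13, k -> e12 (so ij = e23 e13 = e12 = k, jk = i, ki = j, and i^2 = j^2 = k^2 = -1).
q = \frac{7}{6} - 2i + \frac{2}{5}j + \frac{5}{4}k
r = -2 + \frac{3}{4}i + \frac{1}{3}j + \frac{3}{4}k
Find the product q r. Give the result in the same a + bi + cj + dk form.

In blades: q = \frac{7}{6} + \frac{5}{4} e_{12} + \frac{2}{5} e_{13} - 2 e_{23}, r = -2 + \frac{3}{4} e_{12} + \frac{1}{3} e_{13} + \frac{3}{4} e_{23}.
Distribute q over r term by term (generator squares from the signature, products reordered to ascending indices): (\frac{7}{6})*r = -\frac{7}{3} + \frac{7}{8} e_{12} + \frac{7}{18} e_{13} + \frac{7}{8} e_{23}; (\frac{5}{4} e_{12})*r = -\frac{15}{16} - \frac{5}{2} e_{12} + \frac{15}{16} e_{13} - \frac{5}{12} e_{23}; (\frac{2}{5} e_{13})*r = -\frac{2}{15} - \frac{3}{10} e_{12} - \frac{4}{5} e_{13} + \frac{3}{10} e_{23}; (-2 e_{23})*r = \frac{3}{2} - \frac{2}{3} e_{12} + \frac{3}{2} e_{13} + 4 e_{23}.
Sum: -\frac{457}{240} - \frac{311}{120} e_{12} + \frac{1459}{720} e_{13} + \frac{571}{120} e_{23}; translating back through the correspondence:
Answer: -\frac{457}{240} + \frac{571}{120}i + \frac{1459}{720}j - \frac{311}{120}k


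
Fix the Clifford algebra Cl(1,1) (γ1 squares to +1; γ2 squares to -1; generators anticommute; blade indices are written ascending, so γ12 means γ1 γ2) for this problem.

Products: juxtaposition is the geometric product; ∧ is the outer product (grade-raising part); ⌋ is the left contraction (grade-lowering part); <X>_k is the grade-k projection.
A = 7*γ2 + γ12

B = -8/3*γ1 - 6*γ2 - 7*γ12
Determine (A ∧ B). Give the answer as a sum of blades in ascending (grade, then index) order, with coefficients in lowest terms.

step 1: 56/3*γ12
Answer: 56/3*γ12


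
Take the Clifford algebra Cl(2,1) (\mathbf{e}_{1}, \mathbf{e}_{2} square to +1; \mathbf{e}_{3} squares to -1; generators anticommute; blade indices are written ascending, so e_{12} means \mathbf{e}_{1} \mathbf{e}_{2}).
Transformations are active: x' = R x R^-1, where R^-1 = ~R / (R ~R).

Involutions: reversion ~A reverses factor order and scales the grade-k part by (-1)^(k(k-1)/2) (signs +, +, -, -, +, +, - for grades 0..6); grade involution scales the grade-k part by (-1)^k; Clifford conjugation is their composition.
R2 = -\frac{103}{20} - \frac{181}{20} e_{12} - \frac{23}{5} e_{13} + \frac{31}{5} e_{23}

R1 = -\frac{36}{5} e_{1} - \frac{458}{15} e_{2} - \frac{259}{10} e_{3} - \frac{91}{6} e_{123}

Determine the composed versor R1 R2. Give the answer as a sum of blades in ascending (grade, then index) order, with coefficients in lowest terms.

Distribute over the terms of R1 (each basis-blade product reordered to ascending indices, repeated generators contracted through their squares):
(-\frac{36}{5} e_{1}) R2 = \frac{927}{25} e_{1} + \frac{1629}{25} e_{2} + \frac{828}{25} e_{3} - \frac{1116}{25} e_{123}
(-\frac{458}{15} e_{2}) R2 = -\frac{41449}{150} e_{1} + \frac{23587}{150} e_{2} - \frac{14198}{75} e_{3} - \frac{10534}{75} e_{123}
(-\frac{259}{10} e_{3}) R2 = \frac{5957}{50} e_{1} - \frac{8029}{50} e_{2} + \frac{26677}{200} e_{3} + \frac{46879}{200} e_{123}
(-\frac{91}{6} e_{123}) R2 = -\frac{2821}{30} e_{1} - \frac{2093}{30} e_{2} - \frac{16471}{120} e_{3} + \frac{9373}{120} e_{123}
Summing the partial products and collecting blades:
Answer: -\frac{10707}{50} e_{1} - \frac{397}{50} e_{2} - \frac{8003}{50} e_{3} + \frac{12741}{100} e_{123}


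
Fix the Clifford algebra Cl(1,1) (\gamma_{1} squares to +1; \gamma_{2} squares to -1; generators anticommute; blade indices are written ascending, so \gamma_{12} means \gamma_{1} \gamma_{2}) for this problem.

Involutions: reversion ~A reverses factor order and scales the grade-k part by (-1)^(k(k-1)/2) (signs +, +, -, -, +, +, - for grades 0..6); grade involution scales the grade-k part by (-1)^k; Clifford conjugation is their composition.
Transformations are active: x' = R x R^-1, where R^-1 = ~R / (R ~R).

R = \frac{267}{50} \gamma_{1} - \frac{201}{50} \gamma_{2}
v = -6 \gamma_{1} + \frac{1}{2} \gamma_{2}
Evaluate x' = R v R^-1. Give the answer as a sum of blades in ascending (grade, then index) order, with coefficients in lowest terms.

~R = \frac{267}{50} \gamma_{1} - \frac{201}{50} \gamma_{2}, and R ~R = \frac{7722}{625}, so R^-1 = ~R / (\frac{7722}{625}).
R v = -\frac{3003}{100} - \frac{429}{20} \gamma_{12}
Answer: -\frac{479}{24} \gamma_{1} + \frac{457}{24} \gamma_{2}


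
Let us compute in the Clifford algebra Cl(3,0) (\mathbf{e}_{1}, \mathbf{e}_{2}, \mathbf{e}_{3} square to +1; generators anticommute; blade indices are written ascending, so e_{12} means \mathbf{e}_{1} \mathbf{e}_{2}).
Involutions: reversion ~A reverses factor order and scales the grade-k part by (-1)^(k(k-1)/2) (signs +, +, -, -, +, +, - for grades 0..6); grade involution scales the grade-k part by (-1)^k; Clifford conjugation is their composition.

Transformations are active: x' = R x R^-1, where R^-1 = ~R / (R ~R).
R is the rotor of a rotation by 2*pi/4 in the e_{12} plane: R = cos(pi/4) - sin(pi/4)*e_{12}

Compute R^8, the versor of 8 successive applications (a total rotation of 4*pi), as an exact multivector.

Rotor phase runs at HALF the rotation angle; powers of one rotor simply add phase, so after 8 steps in e_{12} the phase is 8*pi/4 = 2 \pi and R^8 = cos(2 \pi) - sin(2 \pi)*e_{12}.
cos(2 \pi) = 1 and sin(2 \pi) = 0, so R^8 = 1. The total rotation 4*pi is 2 full turns, so every vector returns to itself, yet the rotor is +1, back on the identity sheet (an even number of 2*pi turns).
Answer: 1


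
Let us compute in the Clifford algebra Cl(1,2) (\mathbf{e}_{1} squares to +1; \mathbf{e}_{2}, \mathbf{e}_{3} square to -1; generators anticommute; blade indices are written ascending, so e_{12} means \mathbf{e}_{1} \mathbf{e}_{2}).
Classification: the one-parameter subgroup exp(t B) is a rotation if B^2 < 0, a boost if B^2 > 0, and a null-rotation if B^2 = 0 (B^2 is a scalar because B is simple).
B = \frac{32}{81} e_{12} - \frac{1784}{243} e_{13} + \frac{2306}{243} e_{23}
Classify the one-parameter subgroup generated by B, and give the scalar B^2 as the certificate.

B^2 term by term: the squares give (\frac{32}{81})^2*(e_{12})^2 + (-\frac{1784}{243})^2*(e_{13})^2 + (\frac{2306}{243})^2*(e_{23})^2 = \frac{1024}{6561}*(+1) + \frac{3182656}{59049}*(+1) + \frac{5317636}{59049}*(-1) = -36 (each basis 2-blade squares to minus the product of its generators' squares); cross terms between blades sharing an index anticommute and cancel. So B^2 = -36.
Answer: rotation, certificate B^2 = -36. Because -36 is invariant under every versor sandwich, the classification follows from its sign alone.


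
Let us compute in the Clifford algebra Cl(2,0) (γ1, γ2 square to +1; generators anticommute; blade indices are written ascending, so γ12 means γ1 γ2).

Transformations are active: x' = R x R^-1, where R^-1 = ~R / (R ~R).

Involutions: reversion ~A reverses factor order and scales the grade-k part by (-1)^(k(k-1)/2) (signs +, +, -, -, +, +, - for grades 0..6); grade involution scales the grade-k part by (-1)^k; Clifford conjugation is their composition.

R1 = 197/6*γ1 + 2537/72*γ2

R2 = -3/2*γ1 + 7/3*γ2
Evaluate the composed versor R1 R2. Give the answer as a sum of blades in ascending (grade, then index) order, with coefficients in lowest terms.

Distribute over the terms of R1 (each basis-blade product reordered to ascending indices, repeated generators contracted through their squares):
(197/6*γ1) R2 = -197/4 + 1379/18*γ12
(2537/72*γ2) R2 = 17759/216 + 2537/48*γ12
Summing the partial products and collecting blades:
Answer: 7121/216 + 18643/144*γ12


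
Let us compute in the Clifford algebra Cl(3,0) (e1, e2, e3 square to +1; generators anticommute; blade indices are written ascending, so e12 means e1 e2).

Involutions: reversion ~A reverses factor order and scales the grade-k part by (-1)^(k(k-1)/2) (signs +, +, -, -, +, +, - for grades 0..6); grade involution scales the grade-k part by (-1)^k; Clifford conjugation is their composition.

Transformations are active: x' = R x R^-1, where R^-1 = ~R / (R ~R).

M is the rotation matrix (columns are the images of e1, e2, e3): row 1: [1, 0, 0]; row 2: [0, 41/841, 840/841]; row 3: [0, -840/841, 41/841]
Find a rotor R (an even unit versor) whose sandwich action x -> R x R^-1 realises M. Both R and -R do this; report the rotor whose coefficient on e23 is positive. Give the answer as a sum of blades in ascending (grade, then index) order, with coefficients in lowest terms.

Method: write R = a + b12*e12 + b13*e13 + b23*e23 with a^2 + b12^2 + b13^2 + b23^2 = 1 (so R^-1 = ~R). Expanding the columns R e_j ~R gives tr M = 4a^2 - 1 and, from the antisymmetric part, M21 - M12 = -4a*b12, M13 - M31 = 4a*b13, M32 - M23 = -4a*b23.
Here tr M = 923/841, so a^2 = (1 + tr M)/4 = 441/841 and a = ±21/29. Taking a = 21/29: M21 - M12 = 0, M13 - M31 = 0, M32 - M23 = -1680/841, giving b12 = 0, b13 = 0, b23 = 20/29, i.e. R = 21/29 + 20/29*e23.
Its e23 coefficient is already positive.
Answer: 21/29 + 20/29*e23. Recall the cover is two-to-one: with M of trace 923/841, both preimages act alike, and the stated e23 sign chooses the sheet.


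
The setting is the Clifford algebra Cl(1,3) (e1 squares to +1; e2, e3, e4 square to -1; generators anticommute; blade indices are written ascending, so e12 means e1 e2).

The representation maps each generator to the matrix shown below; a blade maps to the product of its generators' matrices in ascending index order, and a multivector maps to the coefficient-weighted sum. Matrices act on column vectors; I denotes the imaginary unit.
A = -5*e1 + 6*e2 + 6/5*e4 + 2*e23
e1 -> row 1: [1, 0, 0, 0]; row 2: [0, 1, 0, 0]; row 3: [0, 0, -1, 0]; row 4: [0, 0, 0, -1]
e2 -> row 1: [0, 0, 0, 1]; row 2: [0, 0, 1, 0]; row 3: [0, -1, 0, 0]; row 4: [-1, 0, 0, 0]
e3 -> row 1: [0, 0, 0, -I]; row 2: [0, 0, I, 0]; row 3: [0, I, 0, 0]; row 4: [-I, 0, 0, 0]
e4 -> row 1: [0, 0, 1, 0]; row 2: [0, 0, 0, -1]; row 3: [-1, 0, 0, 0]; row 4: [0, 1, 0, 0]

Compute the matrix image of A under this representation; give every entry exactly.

Bivector images (products of the table entries): rho(e23) = rho(e2)rho(e3) = row 1: [-I, 0, 0, 0]; row 2: [0, I, 0, 0]; row 3: [0, 0, -I, 0]; row 4: [0, 0, 0, I].
M = (-5)*rho(e1) + (6)*rho(e2) + (6/5)*rho(e4) + (2)*rho(e23), summed entrywise:
Answer: row 1: [-5 - 2*I, 0, 6/5, 6]; row 2: [0, -5 + 2*I, 6, -6/5]; row 3: [-6/5, -6, 5 - 2*I, 0]; row 4: [-6, 6/5, 0, 5 + 2*I]


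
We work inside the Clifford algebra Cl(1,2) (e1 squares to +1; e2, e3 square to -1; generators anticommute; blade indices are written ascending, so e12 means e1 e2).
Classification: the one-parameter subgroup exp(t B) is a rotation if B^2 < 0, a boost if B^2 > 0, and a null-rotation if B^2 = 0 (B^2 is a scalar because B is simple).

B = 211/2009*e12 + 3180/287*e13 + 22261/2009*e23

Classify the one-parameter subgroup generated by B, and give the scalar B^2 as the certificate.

B^2 term by term: the squares give (211/2009)^2*(e12)^2 + (3180/287)^2*(e13)^2 + (22261/2009)^2*(e23)^2 = 44521/4036081*(+1) + 10112400/82369*(+1) + 495552121/4036081*(-1) = 0 (each basis 2-blade squares to minus the product of its generators' squares); cross terms between blades sharing an index anticommute and cancel. So B^2 = 0.
Answer: null-rotation, certificate B^2 = 0. Why this suffices: the scalar 0 survives any versor conjugation, so its sign alone determines the class however B is presented.
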